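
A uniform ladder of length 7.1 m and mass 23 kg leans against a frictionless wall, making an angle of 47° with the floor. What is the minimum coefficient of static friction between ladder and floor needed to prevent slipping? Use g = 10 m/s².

μ_min ≈ 0.466

Taking torques about the foot of the ladder:
Ladder weight 23×10 = 230 N acts at 3.55 m along the ladder; its horizontal arm is 3.55·cos47° = 2.421 m → τ = 556.8 N·m clockwise.
Wall normal N acts horizontally at the top; its moment arm is the height L sinθ = 7.1·sin47° = 5.193 m, counterclockwise.
For rotational equilibrium, N × 5.193 = 556.8, so N = 107.2 N.
ΣFx = 0 ⇒ f = N_wall = 107.2 N. ΣFy = 0 ⇒ N_floor = 230 N.
μ_min = f / N_floor = 107.2 / 230 = 0.466.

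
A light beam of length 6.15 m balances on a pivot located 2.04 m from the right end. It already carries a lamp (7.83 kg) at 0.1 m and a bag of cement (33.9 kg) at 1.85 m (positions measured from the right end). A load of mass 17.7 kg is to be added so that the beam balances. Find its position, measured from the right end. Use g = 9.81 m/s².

Take moments about the pivot (at 2.04 m from the right end).
Lamp: 7.83 × 9.81 = 76.81 N down at 0.1 m → arm 1.94 m, τ = 76.81 × 1.94 = 149 N·m clockwise.
Bag of cement: 33.9 × 9.81 = 332.6 N down at 1.85 m → arm 0.19 m, τ = 332.6 × 0.19 = 63.19 N·m clockwise.
Net moment of existing loads = 212.2 N·m clockwise.
The load weighs 17.7 × 9.81 = 173.6 N and must supply an equal counterclockwise moment, so its lever arm about the pivot is 212.2 / 173.6 = 1.22 m.
That puts it at 2.04 + 1.22 = 3.26 m from the right end.

x ≈ 3.26 m from the right end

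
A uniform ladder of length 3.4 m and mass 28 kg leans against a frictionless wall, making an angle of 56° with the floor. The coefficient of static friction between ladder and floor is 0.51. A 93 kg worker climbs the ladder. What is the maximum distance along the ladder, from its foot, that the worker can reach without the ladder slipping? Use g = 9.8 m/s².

d ≈ 2.83 m

Choose the foot of the ladder as the axis so the floor normal and friction both act there and drop out.
Ladder weight 28×9.8 = 274.4 N acts at 1.7 m along the ladder; its horizontal arm is 1.7·cos56° = 0.9506 m → τ = 260.8 N·m clockwise.
Worker weight 93×9.8 = 911.4 N at distance d → arm d·cos56° → τ = 911.4·d·0.5592 clockwise.
Wall normal N at the top has arm L sinθ = 2.819 m counterclockwise, so Στ = 0 gives N·2.819 = 260.8 + 509.7·d.
ΣFy = 0 ⇒ N_floor = 1186 N, so the maximum friction is μ_s·N_floor = 0.51×1186 = 604.9 N. ΣFx = 0 ⇒ N_wall = f, so at the slipping point N = 604.9 N.
Substituting: 604.9×2.819 = 260.8 + 509.7·d ⇒ d = (1705 − 260.8) / 509.7 = 2.83 m.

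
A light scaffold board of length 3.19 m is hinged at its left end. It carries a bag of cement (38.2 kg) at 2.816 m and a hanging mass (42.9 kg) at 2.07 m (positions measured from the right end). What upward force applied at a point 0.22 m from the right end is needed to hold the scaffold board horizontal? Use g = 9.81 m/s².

F ≈ 206 N

Sum moments about the left end (the unknown pivot reaction has zero arm there).
Bag of cement: 38.2 × 9.81 = 374.7 N down at 2.816 m → arm 0.374 m, τ = 374.7 × 0.374 = 140.1 N·m clockwise.
Hanging mass: 42.9 × 9.81 = 420.8 N down at 2.07 m → arm 1.12 m, τ = 420.8 × 1.12 = 471.3 N·m clockwise.
Net moment of the loads = 611.4 N·m clockwise.
The upward force F acts at a point 0.22 m from the right end, arm 2.97 m, giving F × 2.97 counterclockwise.
Στ = 0 ⇒ F × 2.97 = 611.4 ⇒ F = 611.4 / 2.97 = 206 N.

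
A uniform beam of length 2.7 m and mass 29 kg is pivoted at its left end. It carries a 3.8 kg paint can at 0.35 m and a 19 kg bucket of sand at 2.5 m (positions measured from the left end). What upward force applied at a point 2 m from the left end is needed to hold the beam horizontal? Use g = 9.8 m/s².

F ≈ 431 N

Take moments about the left end.
Beam weight: 29 × 9.8 = 284.2 N down at 1.35 m → arm 1.35 m, τ = 284.2 × 1.35 = 383.7 N·m clockwise.
Paint can: 3.8 × 9.8 = 37.24 N down at 0.35 m → arm 0.35 m, τ = 37.24 × 0.35 = 13.03 N·m clockwise.
Bucket of sand: 19 × 9.8 = 186.2 N down at 2.5 m → arm 2.5 m, τ = 186.2 × 2.5 = 465.5 N·m clockwise.
Net moment of the loads = 862.2 N·m clockwise.
The upward force F acts at a point 2 m from the left end, arm 2 m, giving F × 2 counterclockwise.
Στ = 0 ⇒ F × 2 = 862.2 ⇒ F = 862.2 / 2 = 431 N.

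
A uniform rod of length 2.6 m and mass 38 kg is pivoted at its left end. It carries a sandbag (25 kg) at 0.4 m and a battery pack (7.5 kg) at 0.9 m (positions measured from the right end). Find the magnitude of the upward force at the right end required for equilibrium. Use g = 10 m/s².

Sum moments about the left end (the unknown pivot reaction has zero arm there).
Beam weight: 38 × 10 = 380 N down at 1.3 m → arm 1.3 m, τ = 380 × 1.3 = 494 N·m clockwise.
Sandbag: 25 × 10 = 250 N down at 0.4 m → arm 2.2 m, τ = 250 × 2.2 = 550 N·m clockwise.
Battery pack: 7.5 × 10 = 75 N down at 0.9 m → arm 1.7 m, τ = 75 × 1.7 = 127.5 N·m clockwise.
Net moment of the loads = 1172 N·m clockwise.
The upward force F acts at the right end, arm 2.6 m, giving F × 2.6 counterclockwise.
For rotational equilibrium, F × 2.6 = 1172, so F = 1172 / 2.6 = 451 N.

F ≈ 451 N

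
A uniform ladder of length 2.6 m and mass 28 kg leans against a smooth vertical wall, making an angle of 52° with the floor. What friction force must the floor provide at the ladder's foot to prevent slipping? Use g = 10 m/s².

About the foot of the ladder:
Ladder weight 28×10 = 280 N acts at 1.3 m along the ladder; its horizontal arm is 1.3·cos52° = 0.8004 m → τ = 224.1 N·m clockwise.
Wall normal N acts horizontally at the top; its moment arm is the height L sinθ = 2.6·sin52° = 2.049 m, counterclockwise.
Setting net torque to zero: N × 2.049 = 224.1 → N = 109 N.
ΣFx = 0: friction at the foot balances the wall's push, so f = N_wall = 109 N.

f ≈ 109 N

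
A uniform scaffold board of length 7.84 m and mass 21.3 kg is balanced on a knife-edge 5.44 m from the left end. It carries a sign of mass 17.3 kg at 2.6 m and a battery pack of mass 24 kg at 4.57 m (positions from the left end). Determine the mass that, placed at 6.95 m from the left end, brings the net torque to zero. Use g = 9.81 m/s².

m ≈ 67.8 kg

Taking torques about the knife-edge (at 5.44 m from the left end):
Beam weight: 21.3 × 9.81 = 209 N down at 3.92 m → arm 1.52 m, τ = 209 × 1.52 = 317.7 N·m counterclockwise.
Sign: 17.3 × 9.81 = 169.7 N down at 2.6 m → arm 2.84 m, τ = 169.7 × 2.84 = 481.9 N·m counterclockwise.
Battery pack: 24 × 9.81 = 235.4 N down at 4.57 m → arm 0.87 m, τ = 235.4 × 0.87 = 204.8 N·m counterclockwise.
Net moment of known loads = 1004 N·m counterclockwise.
An unknown mass m at 6.95 m has arm 1.51 m; its moment is m·g·1.51 clockwise.
For rotational equilibrium, m × 9.81 × 1.51 = 1004, so m = 1004 / (9.81 × 1.51) = 67.8 kg.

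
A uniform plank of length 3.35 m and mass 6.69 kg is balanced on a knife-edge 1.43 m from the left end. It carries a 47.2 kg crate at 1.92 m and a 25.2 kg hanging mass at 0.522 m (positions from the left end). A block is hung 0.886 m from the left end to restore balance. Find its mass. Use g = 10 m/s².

m ≈ 3.47 kg

Choose the knife-edge (at 1.43 m from the left end) as the axis so the support reaction has zero arm there.
Beam weight: 6.69 × 10 = 66.9 N down at 1.675 m → arm 0.245 m, τ = 66.9 × 0.245 = 16.39 N·m clockwise.
Crate: 47.2 × 10 = 472 N down at 1.92 m → arm 0.49 m, τ = 472 × 0.49 = 231.3 N·m clockwise.
Hanging mass: 25.2 × 10 = 252 N down at 0.522 m → arm 0.908 m, τ = 252 × 0.908 = 228.8 N·m counterclockwise.
Net moment of known loads = 18.89 N·m clockwise.
An unknown mass m at 0.886 m has arm 0.544 m; its moment is m·g·0.544 counterclockwise.
Setting net torque to zero: m × 10 × 0.544 = 18.89 → m = 18.89 / (10 × 0.544) = 3.47 kg.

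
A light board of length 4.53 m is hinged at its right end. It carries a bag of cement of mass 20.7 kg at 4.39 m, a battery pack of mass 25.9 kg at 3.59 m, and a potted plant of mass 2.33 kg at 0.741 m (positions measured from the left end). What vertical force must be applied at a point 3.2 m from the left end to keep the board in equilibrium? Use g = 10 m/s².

F ≈ 271 N

Choose the right end as the axis so the unknown pivot reaction has zero arm there.
Bag of cement: 20.7 × 10 = 207 N down at 4.39 m → arm 0.14 m, τ = 207 × 0.14 = 28.98 N·m counterclockwise.
Battery pack: 25.9 × 10 = 259 N down at 3.59 m → arm 0.94 m, τ = 259 × 0.94 = 243.5 N·m counterclockwise.
Potted plant: 2.33 × 10 = 23.3 N down at 0.741 m → arm 3.789 m, τ = 23.3 × 3.789 = 88.28 N·m counterclockwise.
Net moment of the loads = 360.8 N·m counterclockwise.
The upward force F acts at a point 3.2 m from the left end, arm 1.33 m, giving F × 1.33 clockwise.
Στ = 0 ⇒ F × 1.33 = 360.8 ⇒ F = 360.8 / 1.33 = 271 N.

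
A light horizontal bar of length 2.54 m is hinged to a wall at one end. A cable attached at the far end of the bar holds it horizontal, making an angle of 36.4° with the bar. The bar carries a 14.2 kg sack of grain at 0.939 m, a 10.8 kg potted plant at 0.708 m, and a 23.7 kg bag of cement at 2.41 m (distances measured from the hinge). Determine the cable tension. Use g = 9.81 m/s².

Choose the hinge as the axis so the unknown hinge reaction has zero arm there.
Sack of grain: 14.2 × 9.81 = 139.3 N down at 0.939 m → arm 0.939 m, τ = 139.3 × 0.939 = 130.8 N·m clockwise.
Potted plant: 10.8 × 9.81 = 105.9 N down at 0.708 m → arm 0.708 m, τ = 105.9 × 0.708 = 74.98 N·m clockwise.
Bag of cement: 23.7 × 9.81 = 232.5 N down at 2.41 m → arm 2.41 m, τ = 232.5 × 2.41 = 560.3 N·m clockwise.
Total clockwise load moment = 766.1 N·m.
The cable tension T acts at 2.54 m; only its component perpendicular to the bar, T sinθ, produces torque. sin 36.4° = 0.5934.
Setting net torque to zero: T × 2.54 × 0.5934 = 766.1 → T = 766.1 / 1.507 = 508 N.

T ≈ 508 N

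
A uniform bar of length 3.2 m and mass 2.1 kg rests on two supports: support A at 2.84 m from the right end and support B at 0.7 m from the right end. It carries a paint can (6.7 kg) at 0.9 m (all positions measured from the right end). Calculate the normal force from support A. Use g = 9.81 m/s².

R_A ≈ 14.8 N

Choose support B as the axis so its reaction then has zero moment arm.
Beam weight: 2.1 × 9.81 = 20.6 N down at 1.6 m → arm 0.9 m, τ = 20.6 × 0.9 = 18.54 N·m counterclockwise.
Paint can: 6.7 × 9.81 = 65.73 N down at 0.9 m → arm 0.2 m, τ = 65.73 × 0.2 = 13.15 N·m counterclockwise.
Net load moment about support B = 31.69 N·m counterclockwise.
Reaction R at support A is upward at 2.84 m, arm 2.14 m → moment R × 2.14 clockwise.
Setting net torque to zero: R × 2.14 = 31.69 → R = 14.8 N.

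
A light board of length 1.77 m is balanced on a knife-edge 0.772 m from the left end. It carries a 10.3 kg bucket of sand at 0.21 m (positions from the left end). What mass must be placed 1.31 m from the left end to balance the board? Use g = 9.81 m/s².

m ≈ 10.8 kg

About the knife-edge (at 0.772 m from the left end):
Bucket of sand: 10.3 × 9.81 = 101 N down at 0.21 m → arm 0.562 m, τ = 101 × 0.562 = 56.76 N·m counterclockwise.
Net moment of known loads = 56.76 N·m counterclockwise.
An unknown mass m at 1.31 m has arm 0.538 m; its moment is m·g·0.538 clockwise.
Στ = 0 ⇒ m × 9.81 × 0.538 = 56.76 ⇒ m = 56.76 / (9.81 × 0.538) = 10.8 kg.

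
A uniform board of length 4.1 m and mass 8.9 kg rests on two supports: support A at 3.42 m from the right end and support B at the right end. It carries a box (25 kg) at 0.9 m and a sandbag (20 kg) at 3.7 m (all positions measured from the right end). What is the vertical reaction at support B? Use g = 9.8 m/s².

R_B ≈ 199 N

Taking torques about support A:
Beam weight: 8.9 × 9.8 = 87.22 N down at 2.05 m → arm 1.37 m, τ = 87.22 × 1.37 = 119.5 N·m clockwise.
Box: 25 × 9.8 = 245 N down at 0.9 m → arm 2.52 m, τ = 245 × 2.52 = 617.4 N·m clockwise.
Sandbag: 20 × 9.8 = 196 N down at 3.7 m → arm 0.28 m, τ = 196 × 0.28 = 54.88 N·m counterclockwise.
Net load moment about support A = 682 N·m clockwise.
Reaction R at support B is upward at 0 m, arm 3.42 m → moment R × 3.42 counterclockwise.
Setting net torque to zero: R × 3.42 = 682 → R = 199 N.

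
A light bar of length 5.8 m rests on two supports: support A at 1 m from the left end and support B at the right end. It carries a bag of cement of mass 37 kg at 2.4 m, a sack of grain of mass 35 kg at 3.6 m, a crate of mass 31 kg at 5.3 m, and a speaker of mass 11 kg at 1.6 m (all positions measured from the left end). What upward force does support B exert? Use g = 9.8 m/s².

R_B ≈ 577 N

Sum moments about support A (its reaction then has zero moment arm).
Bag of cement: 37 × 9.8 = 362.6 N down at 2.4 m → arm 1.4 m, τ = 362.6 × 1.4 = 507.6 N·m clockwise.
Sack of grain: 35 × 9.8 = 343 N down at 3.6 m → arm 2.6 m, τ = 343 × 2.6 = 891.8 N·m clockwise.
Crate: 31 × 9.8 = 303.8 N down at 5.3 m → arm 4.3 m, τ = 303.8 × 4.3 = 1306 N·m clockwise.
Speaker: 11 × 9.8 = 107.8 N down at 1.6 m → arm 0.6 m, τ = 107.8 × 0.6 = 64.68 N·m clockwise.
Net load moment about support A = 2770 N·m clockwise.
Reaction R at support B is upward at 5.8 m, arm 4.8 m → moment R × 4.8 counterclockwise.
Balancing moments: R × 4.8 = 2770, giving R = 577 N.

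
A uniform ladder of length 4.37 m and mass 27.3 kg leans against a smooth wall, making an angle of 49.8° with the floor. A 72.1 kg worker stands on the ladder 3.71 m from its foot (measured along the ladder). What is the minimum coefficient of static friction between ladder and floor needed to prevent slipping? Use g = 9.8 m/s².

μ_min ≈ 0.636

Take moments about the foot of the ladder.
Ladder weight 27.3×9.8 = 267.5 N acts at 2.185 m along the ladder; its horizontal arm is 2.185·cos49.8° = 1.41 m → τ = 377.2 N·m clockwise.
Worker: 72.1×9.8 = 706.6 N at 3.71 m → arm 2.395 m → τ = 1692 N·m clockwise.
Wall normal N acts horizontally at the top; its moment arm is the height L sinθ = 4.37·sin49.8° = 3.338 m, counterclockwise.
Setting net torque to zero: N × 3.338 = 2069 → N = 619.8 N.
ΣFx = 0 ⇒ f = N_wall = 619.8 N. ΣFy = 0 ⇒ N_floor = 974.1 N.
μ_min = f / N_floor = 619.8 / 974.1 = 0.636.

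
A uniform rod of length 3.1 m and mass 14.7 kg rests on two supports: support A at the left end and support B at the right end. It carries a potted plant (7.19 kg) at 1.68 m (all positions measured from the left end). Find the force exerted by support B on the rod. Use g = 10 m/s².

About support A:
Beam weight: 14.7 × 10 = 147 N down at 1.55 m → arm 1.55 m, τ = 147 × 1.55 = 227.8 N·m clockwise.
Potted plant: 7.19 × 10 = 71.9 N down at 1.68 m → arm 1.68 m, τ = 71.9 × 1.68 = 120.8 N·m clockwise.
Net load moment about support A = 348.6 N·m clockwise.
Reaction R at support B is upward at 3.1 m, arm 3.1 m → moment R × 3.1 counterclockwise.
For rotational equilibrium, R × 3.1 = 348.6, so R = 112 N.

R_B ≈ 112 N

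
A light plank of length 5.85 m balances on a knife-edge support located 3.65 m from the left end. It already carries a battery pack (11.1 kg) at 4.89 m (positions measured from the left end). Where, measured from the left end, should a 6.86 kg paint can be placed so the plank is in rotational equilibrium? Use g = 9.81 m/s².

x ≈ 1.64 m from the left end

About the knife-edge support (at 3.65 m from the left end):
Battery pack: 11.1 × 9.81 = 108.9 N down at 4.89 m → arm 1.24 m, τ = 108.9 × 1.24 = 135 N·m clockwise.
Net moment of existing loads = 135 N·m clockwise.
The paint can weighs 6.86 × 9.81 = 67.3 N and must supply an equal counterclockwise moment, so its lever arm about the knife-edge support is 135 / 67.3 = 2.01 m.
That puts it at 3.65 − 2.01 = 1.64 m from the left end.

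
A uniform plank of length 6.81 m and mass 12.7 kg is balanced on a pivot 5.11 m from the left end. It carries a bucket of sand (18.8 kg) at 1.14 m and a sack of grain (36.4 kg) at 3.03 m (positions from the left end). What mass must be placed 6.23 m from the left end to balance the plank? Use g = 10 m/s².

m ≈ 154 kg

Taking torques about the pivot (at 5.11 m from the left end):
Beam weight: 12.7 × 10 = 127 N down at 3.405 m → arm 1.705 m, τ = 127 × 1.705 = 216.5 N·m counterclockwise.
Bucket of sand: 18.8 × 10 = 188 N down at 1.14 m → arm 3.97 m, τ = 188 × 3.97 = 746.4 N·m counterclockwise.
Sack of grain: 36.4 × 10 = 364 N down at 3.03 m → arm 2.08 m, τ = 364 × 2.08 = 757.1 N·m counterclockwise.
Net moment of known loads = 1720 N·m counterclockwise.
An unknown mass m at 6.23 m has arm 1.12 m; its moment is m·g·1.12 clockwise.
Στ = 0 ⇒ m × 10 × 1.12 = 1720 ⇒ m = 1720 / (10 × 1.12) = 154 kg.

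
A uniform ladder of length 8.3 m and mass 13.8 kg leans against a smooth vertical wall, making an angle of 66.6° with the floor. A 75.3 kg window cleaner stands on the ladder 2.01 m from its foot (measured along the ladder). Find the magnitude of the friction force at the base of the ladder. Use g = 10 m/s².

f ≈ 109 N

About the foot of the ladder:
Ladder weight 13.8×10 = 138 N acts at 4.15 m along the ladder; its horizontal arm is 4.15·cos66.6° = 1.648 m → τ = 227.4 N·m clockwise.
Window cleaner: 75.3×10 = 753 N at 2.01 m → arm 0.7983 m → τ = 601.1 N·m clockwise.
Wall normal N acts horizontally at the top; its moment arm is the height L sinθ = 8.3·sin66.6° = 7.617 m, counterclockwise.
For rotational equilibrium, N × 7.617 = 828.5, so N = 109 N.
ΣFx = 0: friction at the foot balances the wall's push, so f = N_wall = 109 N.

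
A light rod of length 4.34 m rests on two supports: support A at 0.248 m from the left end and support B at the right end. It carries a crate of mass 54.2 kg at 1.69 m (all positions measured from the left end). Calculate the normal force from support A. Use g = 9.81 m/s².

Sum moments about support B (its reaction then has zero moment arm).
Crate: 54.2 × 9.81 = 531.7 N down at 1.69 m → arm 2.65 m, τ = 531.7 × 2.65 = 1409 N·m counterclockwise.
Net load moment about support B = 1409 N·m counterclockwise.
Reaction R at support A is upward at 0.248 m, arm 4.092 m → moment R × 4.092 clockwise.
Balancing moments: R × 4.092 = 1409, giving R = 344 N.

R_A ≈ 344 N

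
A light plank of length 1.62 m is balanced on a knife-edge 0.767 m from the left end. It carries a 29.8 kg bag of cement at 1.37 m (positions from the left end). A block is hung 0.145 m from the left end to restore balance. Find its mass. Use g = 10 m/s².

Taking torques about the knife-edge (at 0.767 m from the left end):
Bag of cement: 29.8 × 10 = 298 N down at 1.37 m → arm 0.603 m, τ = 298 × 0.603 = 179.7 N·m clockwise.
Net moment of known loads = 179.7 N·m clockwise.
An unknown mass m at 0.145 m has arm 0.622 m; its moment is m·g·0.622 counterclockwise.
Setting net torque to zero: m × 10 × 0.622 = 179.7 → m = 179.7 / (10 × 0.622) = 28.9 kg.

m ≈ 28.9 kg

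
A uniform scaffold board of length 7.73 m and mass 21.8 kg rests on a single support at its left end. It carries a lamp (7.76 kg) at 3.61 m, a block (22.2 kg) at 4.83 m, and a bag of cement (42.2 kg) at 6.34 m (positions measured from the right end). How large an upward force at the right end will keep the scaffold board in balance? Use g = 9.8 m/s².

Take moments about the left end.
Beam weight: 21.8 × 9.8 = 213.6 N down at 3.865 m → arm 3.865 m, τ = 213.6 × 3.865 = 825.6 N·m clockwise.
Lamp: 7.76 × 9.8 = 76.05 N down at 3.61 m → arm 4.12 m, τ = 76.05 × 4.12 = 313.3 N·m clockwise.
Block: 22.2 × 9.8 = 217.6 N down at 4.83 m → arm 2.9 m, τ = 217.6 × 2.9 = 631 N·m clockwise.
Bag of cement: 42.2 × 9.8 = 413.6 N down at 6.34 m → arm 1.39 m, τ = 413.6 × 1.39 = 574.9 N·m clockwise.
Net moment of the loads = 2345 N·m clockwise.
The upward force F acts at the right end, arm 7.73 m, giving F × 7.73 counterclockwise.
Balancing moments: F × 7.73 = 2345, giving F = 2345 / 7.73 = 303 N.

F ≈ 303 N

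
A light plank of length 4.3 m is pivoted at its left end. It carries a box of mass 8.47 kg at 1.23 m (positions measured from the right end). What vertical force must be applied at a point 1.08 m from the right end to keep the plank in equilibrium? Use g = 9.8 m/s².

About the left end:
Box: 8.47 × 9.8 = 83.01 N down at 1.23 m → arm 3.07 m, τ = 83.01 × 3.07 = 254.8 N·m clockwise.
Net moment of the loads = 254.8 N·m clockwise.
The upward force F acts at a point 1.08 m from the right end, arm 3.22 m, giving F × 3.22 counterclockwise.
Balancing moments: F × 3.22 = 254.8, giving F = 254.8 / 3.22 = 79.1 N.

F ≈ 79.1 N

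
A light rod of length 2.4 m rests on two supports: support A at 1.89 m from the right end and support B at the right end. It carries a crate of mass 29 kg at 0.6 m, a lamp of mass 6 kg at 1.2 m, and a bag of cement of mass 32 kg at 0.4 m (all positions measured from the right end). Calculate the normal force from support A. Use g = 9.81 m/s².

About support B:
Crate: 29 × 9.81 = 284.5 N down at 0.6 m → arm 0.6 m, τ = 284.5 × 0.6 = 170.7 N·m counterclockwise.
Lamp: 6 × 9.81 = 58.86 N down at 1.2 m → arm 1.2 m, τ = 58.86 × 1.2 = 70.63 N·m counterclockwise.
Bag of cement: 32 × 9.81 = 313.9 N down at 0.4 m → arm 0.4 m, τ = 313.9 × 0.4 = 125.6 N·m counterclockwise.
Net load moment about support B = 366.9 N·m counterclockwise.
Reaction R at support A is upward at 1.89 m, arm 1.89 m → moment R × 1.89 clockwise.
For rotational equilibrium, R × 1.89 = 366.9, so R = 194 N.

R_A ≈ 194 N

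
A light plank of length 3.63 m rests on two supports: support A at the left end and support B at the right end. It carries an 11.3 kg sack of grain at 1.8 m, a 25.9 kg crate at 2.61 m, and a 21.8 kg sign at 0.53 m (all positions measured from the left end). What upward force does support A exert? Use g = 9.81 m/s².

Sum moments about support B (its reaction then has zero moment arm).
Sack of grain: 11.3 × 9.81 = 110.9 N down at 1.8 m → arm 1.83 m, τ = 110.9 × 1.83 = 202.9 N·m counterclockwise.
Crate: 25.9 × 9.81 = 254.1 N down at 2.61 m → arm 1.02 m, τ = 254.1 × 1.02 = 259.2 N·m counterclockwise.
Sign: 21.8 × 9.81 = 213.9 N down at 0.53 m → arm 3.1 m, τ = 213.9 × 3.1 = 663.1 N·m counterclockwise.
Net load moment about support B = 1125 N·m counterclockwise.
Reaction R at support A is upward at 0 m, arm 3.63 m → moment R × 3.63 clockwise.
For rotational equilibrium, R × 3.63 = 1125, so R = 310 N.

R_A ≈ 310 N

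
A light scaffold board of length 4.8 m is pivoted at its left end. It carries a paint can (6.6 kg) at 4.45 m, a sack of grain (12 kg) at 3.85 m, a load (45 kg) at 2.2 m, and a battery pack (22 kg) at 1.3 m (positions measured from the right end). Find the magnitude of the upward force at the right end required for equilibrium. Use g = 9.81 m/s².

Taking torques about the left end:
Paint can: 6.6 × 9.81 = 64.75 N down at 4.45 m → arm 0.35 m, τ = 64.75 × 0.35 = 22.66 N·m clockwise.
Sack of grain: 12 × 9.81 = 117.7 N down at 3.85 m → arm 0.95 m, τ = 117.7 × 0.95 = 111.8 N·m clockwise.
Load: 45 × 9.81 = 441.5 N down at 2.2 m → arm 2.6 m, τ = 441.5 × 2.6 = 1148 N·m clockwise.
Battery pack: 22 × 9.81 = 215.8 N down at 1.3 m → arm 3.5 m, τ = 215.8 × 3.5 = 755.3 N·m clockwise.
Net moment of the loads = 2038 N·m clockwise.
The upward force F acts at the right end, arm 4.8 m, giving F × 4.8 counterclockwise.
For rotational equilibrium, F × 4.8 = 2038, so F = 2038 / 4.8 = 425 N.

F ≈ 425 N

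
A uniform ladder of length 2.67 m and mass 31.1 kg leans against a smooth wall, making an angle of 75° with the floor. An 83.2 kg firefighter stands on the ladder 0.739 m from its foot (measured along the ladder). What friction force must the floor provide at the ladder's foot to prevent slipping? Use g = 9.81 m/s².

Sum moments about the foot of the ladder (the floor normal and friction both act there and drop out).
Ladder weight 31.1×9.81 = 305.1 N acts at 1.335 m along the ladder; its horizontal arm is 1.335·cos75° = 0.3455 m → τ = 105.4 N·m clockwise.
Firefighter: 83.2×9.81 = 816.2 N at 0.739 m → arm 0.1913 m → τ = 156.1 N·m clockwise.
Wall normal N acts horizontally at the top; its moment arm is the height L sinθ = 2.67·sin75° = 2.579 m, counterclockwise.
Στ = 0 ⇒ N × 2.579 = 261.5 ⇒ N = 101 N.
ΣFx = 0: friction at the foot balances the wall's push, so f = N_wall = 101 N.

f ≈ 101 N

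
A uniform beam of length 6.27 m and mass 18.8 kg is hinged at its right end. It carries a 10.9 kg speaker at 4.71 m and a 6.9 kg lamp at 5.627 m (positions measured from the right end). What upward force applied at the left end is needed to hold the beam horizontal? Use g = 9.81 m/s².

F ≈ 233 N

Choose the right end as the axis so the unknown pivot reaction has zero arm there.
Beam weight: 18.8 × 9.81 = 184.4 N down at 3.135 m → arm 3.135 m, τ = 184.4 × 3.135 = 578.1 N·m counterclockwise.
Speaker: 10.9 × 9.81 = 106.9 N down at 4.71 m → arm 4.71 m, τ = 106.9 × 4.71 = 503.5 N·m counterclockwise.
Lamp: 6.9 × 9.81 = 67.69 N down at 5.627 m → arm 5.627 m, τ = 67.69 × 5.627 = 380.9 N·m counterclockwise.
Net moment of the loads = 1462 N·m counterclockwise.
The upward force F acts at the left end, arm 6.27 m, giving F × 6.27 clockwise.
Στ = 0 ⇒ F × 6.27 = 1462 ⇒ F = 1462 / 6.27 = 233 N.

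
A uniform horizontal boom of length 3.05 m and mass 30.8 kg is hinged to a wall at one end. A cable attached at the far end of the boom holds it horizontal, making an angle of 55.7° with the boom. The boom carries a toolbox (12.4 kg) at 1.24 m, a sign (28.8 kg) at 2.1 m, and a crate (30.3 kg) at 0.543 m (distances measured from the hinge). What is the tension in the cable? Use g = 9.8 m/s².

T ≈ 542 N

Sum moments about the hinge (the unknown hinge reaction has zero arm there).
Beam weight: 30.8 × 9.8 = 301.8 N down at 1.525 m → arm 1.525 m, τ = 301.8 × 1.525 = 460.2 N·m clockwise.
Toolbox: 12.4 × 9.8 = 121.5 N down at 1.24 m → arm 1.24 m, τ = 121.5 × 1.24 = 150.7 N·m clockwise.
Sign: 28.8 × 9.8 = 282.2 N down at 2.1 m → arm 2.1 m, τ = 282.2 × 2.1 = 592.6 N·m clockwise.
Crate: 30.3 × 9.8 = 296.9 N down at 0.543 m → arm 0.543 m, τ = 296.9 × 0.543 = 161.2 N·m clockwise.
Total clockwise load moment = 1365 N·m.
The cable tension T acts at 3.05 m; only its component perpendicular to the boom, T sinθ, produces torque. sin 55.7° = 0.8261.
For rotational equilibrium, T × 3.05 × 0.8261 = 1365, so T = 1365 / 2.52 = 542 N.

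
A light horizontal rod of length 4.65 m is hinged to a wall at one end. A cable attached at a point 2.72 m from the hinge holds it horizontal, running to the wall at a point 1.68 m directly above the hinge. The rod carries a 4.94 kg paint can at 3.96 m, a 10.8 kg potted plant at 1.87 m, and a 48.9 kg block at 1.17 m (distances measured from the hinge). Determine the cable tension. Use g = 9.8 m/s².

Choose the hinge as the axis so the unknown hinge reaction has zero arm there.
Paint can: 4.94 × 9.8 = 48.41 N down at 3.96 m → arm 3.96 m, τ = 48.41 × 3.96 = 191.7 N·m clockwise.
Potted plant: 10.8 × 9.8 = 105.8 N down at 1.87 m → arm 1.87 m, τ = 105.8 × 1.87 = 197.8 N·m clockwise.
Block: 48.9 × 9.8 = 479.2 N down at 1.17 m → arm 1.17 m, τ = 479.2 × 1.17 = 560.7 N·m clockwise.
Total clockwise load moment = 950.2 N·m.
The cable tension T acts at 2.72 m; only its component perpendicular to the rod, T sinθ, produces torque. sinθ = h/√(h²+d²) = 1.68/√(1.68²+2.72²) = 0.5255.
For rotational equilibrium, T × 2.72 × 0.5255 = 950.2, so T = 950.2 / 1.429 = 665 N.

T ≈ 665 N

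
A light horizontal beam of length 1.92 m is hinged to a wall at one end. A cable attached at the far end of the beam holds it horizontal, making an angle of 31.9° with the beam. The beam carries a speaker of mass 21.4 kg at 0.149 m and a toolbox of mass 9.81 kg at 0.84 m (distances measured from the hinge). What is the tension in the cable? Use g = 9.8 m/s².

About the hinge:
Speaker: 21.4 × 9.8 = 209.7 N down at 0.149 m → arm 0.149 m, τ = 209.7 × 0.149 = 31.25 N·m clockwise.
Toolbox: 9.81 × 9.8 = 96.14 N down at 0.84 m → arm 0.84 m, τ = 96.14 × 0.84 = 80.76 N·m clockwise.
Total clockwise load moment = 112 N·m.
The cable tension T acts at 1.92 m; only its component perpendicular to the beam, T sinθ, produces torque. sin 31.9° = 0.5284.
Setting net torque to zero: T × 1.92 × 0.5284 = 112 → T = 112 / 1.015 = 110 N.

T ≈ 110 N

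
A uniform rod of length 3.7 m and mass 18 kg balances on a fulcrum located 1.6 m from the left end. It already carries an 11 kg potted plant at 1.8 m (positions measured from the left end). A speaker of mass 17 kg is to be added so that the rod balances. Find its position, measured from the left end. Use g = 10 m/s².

x ≈ 1.21 m from the left end

Choose the fulcrum (at 1.6 m from the left end) as the axis so the support reaction has zero arm there.
Beam weight: 18 × 10 = 180 N down at 1.85 m → arm 0.25 m, τ = 180 × 0.25 = 45 N·m clockwise.
Potted plant: 11 × 10 = 110 N down at 1.8 m → arm 0.2 m, τ = 110 × 0.2 = 22 N·m clockwise.
Net moment of existing loads = 67 N·m clockwise.
The speaker weighs 17 × 10 = 170 N and must supply an equal counterclockwise moment, so its lever arm about the fulcrum is 67 / 170 = 0.394 m.
That puts it at 1.6 − 0.394 = 1.21 m from the left end.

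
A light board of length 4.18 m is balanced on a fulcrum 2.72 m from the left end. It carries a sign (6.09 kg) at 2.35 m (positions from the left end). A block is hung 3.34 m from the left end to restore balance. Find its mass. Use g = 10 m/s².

Choose the fulcrum (at 2.72 m from the left end) as the axis so the support reaction has zero arm there.
Sign: 6.09 × 10 = 60.9 N down at 2.35 m → arm 0.37 m, τ = 60.9 × 0.37 = 22.53 N·m counterclockwise.
Net moment of known loads = 22.53 N·m counterclockwise.
An unknown mass m at 3.34 m has arm 0.62 m; its moment is m·g·0.62 clockwise.
Balancing moments: m × 10 × 0.62 = 22.53, giving m = 22.53 / (10 × 0.62) = 3.63 kg.

m ≈ 3.63 kg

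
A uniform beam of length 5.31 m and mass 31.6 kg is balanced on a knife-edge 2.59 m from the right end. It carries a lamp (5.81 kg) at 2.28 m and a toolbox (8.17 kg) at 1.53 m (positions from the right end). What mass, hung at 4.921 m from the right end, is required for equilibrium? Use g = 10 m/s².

m ≈ 3.61 kg

Sum moments about the knife-edge (at 2.59 m from the right end) (the support reaction has zero arm there).
Beam weight: 31.6 × 10 = 316 N down at 2.655 m → arm 0.065 m, τ = 316 × 0.065 = 20.54 N·m counterclockwise.
Lamp: 5.81 × 10 = 58.1 N down at 2.28 m → arm 0.31 m, τ = 58.1 × 0.31 = 18.01 N·m clockwise.
Toolbox: 8.17 × 10 = 81.7 N down at 1.53 m → arm 1.06 m, τ = 81.7 × 1.06 = 86.6 N·m clockwise.
Net moment of known loads = 84.07 N·m clockwise.
An unknown mass m at 4.921 m has arm 2.331 m; its moment is m·g·2.331 counterclockwise.
Setting net torque to zero: m × 10 × 2.331 = 84.07 → m = 84.07 / (10 × 2.331) = 3.61 kg.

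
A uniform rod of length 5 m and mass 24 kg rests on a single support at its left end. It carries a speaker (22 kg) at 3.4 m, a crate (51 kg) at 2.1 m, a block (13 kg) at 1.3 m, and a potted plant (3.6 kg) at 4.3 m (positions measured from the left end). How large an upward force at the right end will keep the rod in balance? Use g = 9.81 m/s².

Taking torques about the left end:
Beam weight: 24 × 9.81 = 235.4 N down at 2.5 m → arm 2.5 m, τ = 235.4 × 2.5 = 588.5 N·m clockwise.
Speaker: 22 × 9.81 = 215.8 N down at 3.4 m → arm 3.4 m, τ = 215.8 × 3.4 = 733.7 N·m clockwise.
Crate: 51 × 9.81 = 500.3 N down at 2.1 m → arm 2.1 m, τ = 500.3 × 2.1 = 1051 N·m clockwise.
Block: 13 × 9.81 = 127.5 N down at 1.3 m → arm 1.3 m, τ = 127.5 × 1.3 = 165.8 N·m clockwise.
Potted plant: 3.6 × 9.81 = 35.32 N down at 4.3 m → arm 4.3 m, τ = 35.32 × 4.3 = 151.9 N·m clockwise.
Net moment of the loads = 2691 N·m clockwise.
The upward force F acts at the right end, arm 5 m, giving F × 5 counterclockwise.
For rotational equilibrium, F × 5 = 2691, so F = 2691 / 5 = 538 N.

F ≈ 538 N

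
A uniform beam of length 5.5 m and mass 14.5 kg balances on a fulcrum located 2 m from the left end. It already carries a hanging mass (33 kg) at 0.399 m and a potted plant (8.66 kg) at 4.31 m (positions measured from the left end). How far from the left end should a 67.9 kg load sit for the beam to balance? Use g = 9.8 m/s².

x ≈ 2.32 m from the left end

Taking torques about the fulcrum (at 2 m from the left end):
Beam weight: 14.5 × 9.8 = 142.1 N down at 2.75 m → arm 0.75 m, τ = 142.1 × 0.75 = 106.6 N·m clockwise.
Hanging mass: 33 × 9.8 = 323.4 N down at 0.399 m → arm 1.601 m, τ = 323.4 × 1.601 = 517.8 N·m counterclockwise.
Potted plant: 8.66 × 9.8 = 84.87 N down at 4.31 m → arm 2.31 m, τ = 84.87 × 2.31 = 196 N·m clockwise.
Net moment of existing loads = 215.2 N·m counterclockwise.
The load weighs 67.9 × 9.8 = 665.4 N and must supply an equal clockwise moment, so its lever arm about the fulcrum is 215.2 / 665.4 = 0.323 m.
That puts it at 2 + 0.323 = 2.32 m from the left end.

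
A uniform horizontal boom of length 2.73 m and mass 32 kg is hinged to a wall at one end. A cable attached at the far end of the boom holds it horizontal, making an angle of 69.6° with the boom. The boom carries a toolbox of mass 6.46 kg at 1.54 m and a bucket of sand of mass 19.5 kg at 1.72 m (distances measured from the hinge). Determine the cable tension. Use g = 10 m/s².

T ≈ 341 N

About the hinge:
Beam weight: 32 × 10 = 320 N down at 1.365 m → arm 1.365 m, τ = 320 × 1.365 = 436.8 N·m clockwise.
Toolbox: 6.46 × 10 = 64.6 N down at 1.54 m → arm 1.54 m, τ = 64.6 × 1.54 = 99.48 N·m clockwise.
Bucket of sand: 19.5 × 10 = 195 N down at 1.72 m → arm 1.72 m, τ = 195 × 1.72 = 335.4 N·m clockwise.
Total clockwise load moment = 871.7 N·m.
The cable tension T acts at 2.73 m; only its component perpendicular to the boom, T sinθ, produces torque. sin 69.6° = 0.9373.
Setting net torque to zero: T × 2.73 × 0.9373 = 871.7 → T = 871.7 / 2.559 = 341 N.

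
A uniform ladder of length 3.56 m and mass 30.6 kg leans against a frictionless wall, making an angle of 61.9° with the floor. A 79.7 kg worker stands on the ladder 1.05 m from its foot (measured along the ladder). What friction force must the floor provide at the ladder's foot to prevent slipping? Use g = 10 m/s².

Sum moments about the foot of the ladder (the floor normal and friction both act there and drop out).
Ladder weight 30.6×10 = 306 N acts at 1.78 m along the ladder; its horizontal arm is 1.78·cos61.9° = 0.8384 m → τ = 256.6 N·m clockwise.
Worker: 79.7×10 = 797 N at 1.05 m → arm 0.4946 m → τ = 394.2 N·m clockwise.
Wall normal N acts horizontally at the top; its moment arm is the height L sinθ = 3.56·sin61.9° = 3.14 m, counterclockwise.
Balancing moments: N × 3.14 = 650.8, giving N = 207 N.
ΣFx = 0: friction at the foot balances the wall's push, so f = N_wall = 207 N.

f ≈ 207 N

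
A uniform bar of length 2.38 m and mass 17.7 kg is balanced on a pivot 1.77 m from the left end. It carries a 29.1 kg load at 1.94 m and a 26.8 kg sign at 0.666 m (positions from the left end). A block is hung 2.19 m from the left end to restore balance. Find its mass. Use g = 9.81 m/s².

Choose the pivot (at 1.77 m from the left end) as the axis so the support reaction has zero arm there.
Beam weight: 17.7 × 9.81 = 173.6 N down at 1.19 m → arm 0.58 m, τ = 173.6 × 0.58 = 100.7 N·m counterclockwise.
Load: 29.1 × 9.81 = 285.5 N down at 1.94 m → arm 0.17 m, τ = 285.5 × 0.17 = 48.54 N·m clockwise.
Sign: 26.8 × 9.81 = 262.9 N down at 0.666 m → arm 1.104 m, τ = 262.9 × 1.104 = 290.2 N·m counterclockwise.
Net moment of known loads = 342.4 N·m counterclockwise.
An unknown mass m at 2.19 m has arm 0.42 m; its moment is m·g·0.42 clockwise.
For rotational equilibrium, m × 9.81 × 0.42 = 342.4, so m = 342.4 / (9.81 × 0.42) = 83.1 kg.

m ≈ 83.1 kg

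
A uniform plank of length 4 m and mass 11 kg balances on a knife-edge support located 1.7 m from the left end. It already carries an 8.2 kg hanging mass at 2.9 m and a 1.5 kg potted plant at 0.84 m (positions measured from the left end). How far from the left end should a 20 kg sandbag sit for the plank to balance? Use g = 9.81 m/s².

x ≈ 1.11 m from the left end

Choose the knife-edge support (at 1.7 m from the left end) as the axis so the support reaction has zero arm there.
Beam weight: 11 × 9.81 = 107.9 N down at 2 m → arm 0.3 m, τ = 107.9 × 0.3 = 32.37 N·m clockwise.
Hanging mass: 8.2 × 9.81 = 80.44 N down at 2.9 m → arm 1.2 m, τ = 80.44 × 1.2 = 96.53 N·m clockwise.
Potted plant: 1.5 × 9.81 = 14.71 N down at 0.84 m → arm 0.86 m, τ = 14.71 × 0.86 = 12.65 N·m counterclockwise.
Net moment of existing loads = 116.2 N·m clockwise.
The sandbag weighs 20 × 9.81 = 196.2 N and must supply an equal counterclockwise moment, so its lever arm about the knife-edge support is 116.2 / 196.2 = 0.592 m.
That puts it at 1.7 − 0.592 = 1.11 m from the left end.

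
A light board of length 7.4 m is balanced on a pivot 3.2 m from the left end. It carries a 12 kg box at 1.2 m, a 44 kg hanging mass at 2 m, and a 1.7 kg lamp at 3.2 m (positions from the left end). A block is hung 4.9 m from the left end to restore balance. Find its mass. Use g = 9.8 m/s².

Sum moments about the pivot (at 3.2 m from the left end) (the support reaction has zero arm there).
Box: 12 × 9.8 = 117.6 N down at 1.2 m → arm 2 m, τ = 117.6 × 2 = 235.2 N·m counterclockwise.
Hanging mass: 44 × 9.8 = 431.2 N down at 2 m → arm 1.2 m, τ = 431.2 × 1.2 = 517.4 N·m counterclockwise.
Lamp: acts at the pivot, moment arm 0 → no torque.
Net moment of known loads = 752.6 N·m counterclockwise.
An unknown mass m at 4.9 m has arm 1.7 m; its moment is m·g·1.7 clockwise.
For rotational equilibrium, m × 9.8 × 1.7 = 752.6, so m = 752.6 / (9.8 × 1.7) = 45.2 kg.

m ≈ 45.2 kg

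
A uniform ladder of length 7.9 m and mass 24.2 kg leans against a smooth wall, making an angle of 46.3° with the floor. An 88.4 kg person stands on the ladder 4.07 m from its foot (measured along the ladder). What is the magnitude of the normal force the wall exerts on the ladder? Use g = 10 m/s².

N_wall ≈ 551 N

Take moments about the foot of the ladder.
Ladder weight 24.2×10 = 242 N acts at 3.95 m along the ladder; its horizontal arm is 3.95·cos46.3° = 2.729 m → τ = 660.4 N·m clockwise.
Person: 88.4×10 = 884 N at 4.07 m → arm 2.812 m → τ = 2486 N·m clockwise.
Wall normal N acts horizontally at the top; its moment arm is the height L sinθ = 7.9·sin46.3° = 5.711 m, counterclockwise.
Balancing moments: N × 5.711 = 3146, giving N = 551 N.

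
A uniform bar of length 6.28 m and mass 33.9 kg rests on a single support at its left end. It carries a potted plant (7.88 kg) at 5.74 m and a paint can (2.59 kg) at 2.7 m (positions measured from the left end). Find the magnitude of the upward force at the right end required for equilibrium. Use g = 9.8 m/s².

Choose the left end as the axis so the unknown pivot reaction has zero arm there.
Beam weight: 33.9 × 9.8 = 332.2 N down at 3.14 m → arm 3.14 m, τ = 332.2 × 3.14 = 1043 N·m clockwise.
Potted plant: 7.88 × 9.8 = 77.22 N down at 5.74 m → arm 5.74 m, τ = 77.22 × 5.74 = 443.2 N·m clockwise.
Paint can: 2.59 × 9.8 = 25.38 N down at 2.7 m → arm 2.7 m, τ = 25.38 × 2.7 = 68.53 N·m clockwise.
Net moment of the loads = 1555 N·m clockwise.
The upward force F acts at the right end, arm 6.28 m, giving F × 6.28 counterclockwise.
Balancing moments: F × 6.28 = 1555, giving F = 1555 / 6.28 = 248 N.

F ≈ 248 N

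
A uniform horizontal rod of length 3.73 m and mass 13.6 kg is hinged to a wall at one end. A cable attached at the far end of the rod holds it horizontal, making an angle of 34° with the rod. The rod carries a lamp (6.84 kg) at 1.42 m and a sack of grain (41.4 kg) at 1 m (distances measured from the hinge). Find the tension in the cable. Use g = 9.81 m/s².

About the hinge:
Beam weight: 13.6 × 9.81 = 133.4 N down at 1.865 m → arm 1.865 m, τ = 133.4 × 1.865 = 248.8 N·m clockwise.
Lamp: 6.84 × 9.81 = 67.1 N down at 1.42 m → arm 1.42 m, τ = 67.1 × 1.42 = 95.28 N·m clockwise.
Sack of grain: 41.4 × 9.81 = 406.1 N down at 1 m → arm 1 m, τ = 406.1 × 1 = 406.1 N·m clockwise.
Total clockwise load moment = 750.2 N·m.
The cable tension T acts at 3.73 m; only its component perpendicular to the rod, T sinθ, produces torque. sin 34° = 0.5592.
Setting net torque to zero: T × 3.73 × 0.5592 = 750.2 → T = 750.2 / 2.086 = 360 N.

T ≈ 360 N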